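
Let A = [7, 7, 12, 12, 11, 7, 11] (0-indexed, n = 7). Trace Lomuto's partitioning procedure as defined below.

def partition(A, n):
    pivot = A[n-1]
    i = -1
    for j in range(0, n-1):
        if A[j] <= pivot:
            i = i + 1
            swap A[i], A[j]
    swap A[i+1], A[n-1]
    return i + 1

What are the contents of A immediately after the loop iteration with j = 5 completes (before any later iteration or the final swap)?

pivot = A[6] = 11; i = -1
j=0: A[0]=7 ≤ 11 → i=0, swap A[0],A[0] (no change) → [7, 7, 12, 12, 11, 7, 11]
j=1: A[1]=7 ≤ 11 → i=1, swap A[1],A[1] (no change) → [7, 7, 12, 12, 11, 7, 11]
j=2: A[2]=12 > 11 → no swap
j=3: A[3]=12 > 11 → no swap
j=4: A[4]=11 ≤ 11 → i=2, swap A[2],A[4] → [7, 7, 11, 12, 12, 7, 11]
j=5: A[5]=7 ≤ 11 → i=3, swap A[3],A[5] → [7, 7, 11, 7, 12, 12, 11]
(after j=5) A = [7, 7, 11, 7, 12, 12, 11]

[7, 7, 11, 7, 12, 12, 11]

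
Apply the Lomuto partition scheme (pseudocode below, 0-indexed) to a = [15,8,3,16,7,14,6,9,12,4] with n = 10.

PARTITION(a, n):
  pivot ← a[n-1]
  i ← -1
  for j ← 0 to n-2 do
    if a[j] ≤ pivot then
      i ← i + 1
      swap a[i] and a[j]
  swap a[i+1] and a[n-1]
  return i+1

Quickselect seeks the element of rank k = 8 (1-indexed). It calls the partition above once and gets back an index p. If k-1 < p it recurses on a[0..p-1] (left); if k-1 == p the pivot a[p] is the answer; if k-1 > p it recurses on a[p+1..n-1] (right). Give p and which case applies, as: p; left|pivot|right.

1; right

pivot = a[9] = 4; i = -1
j=0: a[0]=15 > 4 → no swap
j=1: a[1]=8 > 4 → no swap
j=2: a[2]=3 ≤ 4 → i=0, swap a[0],a[2] → [3,8,15,16,7,14,6,9,12,4]
j=3: a[3]=16 > 4 → no swap
j=4: a[4]=7 > 4 → no swap
j=5: a[5]=14 > 4 → no swap
j=6: a[6]=6 > 4 → no swap
j=7: a[7]=9 > 4 → no swap
j=8: a[8]=12 > 4 → no swap
final swap a[1],a[9] → [3,4,15,16,7,14,6,9,12,8]; return 1
p = 1; k-1 = 7 > 1 ⇒ right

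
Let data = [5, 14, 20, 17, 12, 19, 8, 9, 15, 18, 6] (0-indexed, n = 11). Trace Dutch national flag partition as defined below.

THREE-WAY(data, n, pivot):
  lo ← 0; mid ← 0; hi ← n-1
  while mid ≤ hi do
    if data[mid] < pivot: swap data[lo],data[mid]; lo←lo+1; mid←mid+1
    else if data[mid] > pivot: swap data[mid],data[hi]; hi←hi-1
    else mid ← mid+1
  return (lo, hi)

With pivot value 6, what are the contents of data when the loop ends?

[5, 6, 17, 12, 19, 8, 9, 15, 18, 20, 14]

lo=0 mid=0 hi=10
5<6: swap(0,0), lo=1 mid=1 ⇒ [5, 14, 20, 17, 12, 19, 8, 9, 15, 18, 6]
14>6: swap(1,10), hi=9 ⇒ [5, 6, 20, 17, 12, 19, 8, 9, 15, 18, 14]
6=6: mid=2
20>6: swap(2,9), hi=8 ⇒ [5, 6, 18, 17, 12, 19, 8, 9, 15, 20, 14]
18>6: swap(2,8), hi=7 ⇒ [5, 6, 15, 17, 12, 19, 8, 9, 18, 20, 14]
15>6: swap(2,7), hi=6 ⇒ [5, 6, 9, 17, 12, 19, 8, 15, 18, 20, 14]
9>6: swap(2,6), hi=5 ⇒ [5, 6, 8, 17, 12, 19, 9, 15, 18, 20, 14]
8>6: swap(2,5), hi=4 ⇒ [5, 6, 19, 17, 12, 8, 9, 15, 18, 20, 14]
19>6: swap(2,4), hi=3 ⇒ [5, 6, 12, 17, 19, 8, 9, 15, 18, 20, 14]
12>6: swap(2,3), hi=2 ⇒ [5, 6, 17, 12, 19, 8, 9, 15, 18, 20, 14]
17>6: swap(2,2), hi=1 ⇒ [5, 6, 17, 12, 19, 8, 9, 15, 18, 20, 14]
done. lo=1 hi=1; data=[5, 6, 17, 12, 19, 8, 9, 15, 18, 20, 14]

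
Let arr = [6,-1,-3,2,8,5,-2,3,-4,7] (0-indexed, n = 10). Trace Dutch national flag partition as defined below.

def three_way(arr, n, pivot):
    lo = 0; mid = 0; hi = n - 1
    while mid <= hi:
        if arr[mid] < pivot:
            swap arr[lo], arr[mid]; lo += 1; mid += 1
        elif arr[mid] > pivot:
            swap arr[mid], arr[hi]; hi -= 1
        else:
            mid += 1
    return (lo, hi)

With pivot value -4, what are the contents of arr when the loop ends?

[-4,-3,2,8,5,-2,3,-1,7,6]

pivot = -4; lo=0, mid=0, hi=9
arr[mid]=6>-4: swap arr[0],arr[9]; hi=8 → [7,-1,-3,2,8,5,-2,3,-4,6]
arr[mid]=7>-4: swap arr[0],arr[8]; hi=7 → [-4,-1,-3,2,8,5,-2,3,7,6]
arr[mid]=-4=-4: mid=1
arr[mid]=-1>-4: swap arr[1],arr[7]; hi=6 → [-4,3,-3,2,8,5,-2,-1,7,6]
arr[mid]=3>-4: swap arr[1],arr[6]; hi=5 → [-4,-2,-3,2,8,5,3,-1,7,6]
arr[mid]=-2>-4: swap arr[1],arr[5]; hi=4 → [-4,5,-3,2,8,-2,3,-1,7,6]
arr[mid]=5>-4: swap arr[1],arr[4]; hi=3 → [-4,8,-3,2,5,-2,3,-1,7,6]
arr[mid]=8>-4: swap arr[1],arr[3]; hi=2 → [-4,2,-3,8,5,-2,3,-1,7,6]
arr[mid]=2>-4: swap arr[1],arr[2]; hi=1 → [-4,-3,2,8,5,-2,3,-1,7,6]
arr[mid]=-3>-4: swap arr[1],arr[1]; hi=0 → [-4,-3,2,8,5,-2,3,-1,7,6]
end: lo=0, hi=0; arr = [-4,-3,2,8,5,-2,3,-1,7,6]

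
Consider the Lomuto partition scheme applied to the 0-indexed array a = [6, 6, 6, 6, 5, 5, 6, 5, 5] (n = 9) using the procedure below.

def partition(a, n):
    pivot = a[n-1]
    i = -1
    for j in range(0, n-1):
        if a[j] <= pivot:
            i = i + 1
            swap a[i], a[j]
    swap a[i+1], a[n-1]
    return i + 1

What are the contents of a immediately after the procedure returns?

pivot=5, i=-1
j=0: 6>5, skip
j=1: 6>5, skip
j=2: 6>5, skip
j=3: 6>5, skip
j=4: 5≤5, i=0, swap(0,4) ⇒ [5, 6, 6, 6, 6, 5, 6, 5, 5]
j=5: 5≤5, i=1, swap(1,5) ⇒ [5, 5, 6, 6, 6, 6, 6, 5, 5]
j=6: 6>5, skip
j=7: 5≤5, i=2, swap(2,7) ⇒ [5, 5, 5, 6, 6, 6, 6, 6, 5]
swap(3,8) ⇒ [5, 5, 5, 5, 6, 6, 6, 6, 6]; return 3

[5, 5, 5, 5, 6, 6, 6, 6, 6]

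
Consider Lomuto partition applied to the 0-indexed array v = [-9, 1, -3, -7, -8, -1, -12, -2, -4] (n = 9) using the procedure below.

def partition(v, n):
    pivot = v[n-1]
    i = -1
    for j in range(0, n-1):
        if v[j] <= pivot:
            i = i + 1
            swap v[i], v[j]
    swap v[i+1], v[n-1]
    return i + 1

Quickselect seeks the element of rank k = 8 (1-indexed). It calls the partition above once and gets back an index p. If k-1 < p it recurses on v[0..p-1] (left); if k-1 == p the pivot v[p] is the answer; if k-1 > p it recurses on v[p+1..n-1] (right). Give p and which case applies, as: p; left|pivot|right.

4; right

pivot = v[8] = -4; i = -1
j=0: v[0]=-9 ≤ -4 → i=0, swap v[0],v[0] (no change) → [-9, 1, -3, -7, -8, -1, -12, -2, -4]
j=1: v[1]=1 > -4 → no swap
j=2: v[2]=-3 > -4 → no swap
j=3: v[3]=-7 ≤ -4 → i=1, swap v[1],v[3] → [-9, -7, -3, 1, -8, -1, -12, -2, -4]
j=4: v[4]=-8 ≤ -4 → i=2, swap v[2],v[4] → [-9, -7, -8, 1, -3, -1, -12, -2, -4]
j=5: v[5]=-1 > -4 → no swap
j=6: v[6]=-12 ≤ -4 → i=3, swap v[3],v[6] → [-9, -7, -8, -12, -3, -1, 1, -2, -4]
j=7: v[7]=-2 > -4 → no swap
final swap v[4],v[8] → [-9, -7, -8, -12, -4, -1, 1, -2, -3]; return 4
p = 4; k-1 = 7 > 4 ⇒ right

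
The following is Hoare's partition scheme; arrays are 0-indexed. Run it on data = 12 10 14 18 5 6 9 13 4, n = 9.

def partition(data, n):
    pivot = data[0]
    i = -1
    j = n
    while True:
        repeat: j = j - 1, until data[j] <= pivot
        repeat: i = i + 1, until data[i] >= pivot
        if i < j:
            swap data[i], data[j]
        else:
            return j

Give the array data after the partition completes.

4 10 9 6 5 18 14 13 12

pivot = data[0] = 12; i = -1, j = 9
j→8 (data[8]=4≤12), i→0 (data[0]=12≥12); i<j, swap → 4 10 14 18 5 6 9 13 12
j→6 (data[6]=9≤12), i→2 (data[2]=14≥12); i<j, swap → 4 10 9 18 5 6 14 13 12
j→5 (data[5]=6≤12), i→3 (data[3]=18≥12); i<j, swap → 4 10 9 6 5 18 14 13 12
j→4, i→5; i≥j, return j=4. data = 4 10 9 6 5 18 14 13 12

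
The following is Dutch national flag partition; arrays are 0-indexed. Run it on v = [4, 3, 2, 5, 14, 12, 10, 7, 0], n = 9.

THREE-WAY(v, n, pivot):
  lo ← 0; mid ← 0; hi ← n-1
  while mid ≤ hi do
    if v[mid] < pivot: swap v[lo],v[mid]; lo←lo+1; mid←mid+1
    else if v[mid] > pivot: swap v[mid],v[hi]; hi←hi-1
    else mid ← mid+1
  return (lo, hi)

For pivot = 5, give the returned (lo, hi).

pivot = 5; lo=0, mid=0, hi=8
v[mid]=4<5: swap v[0],v[0]; lo=1,mid=1 → [4, 3, 2, 5, 14, 12, 10, 7, 0]
v[mid]=3<5: swap v[1],v[1]; lo=2,mid=2 → [4, 3, 2, 5, 14, 12, 10, 7, 0]
v[mid]=2<5: swap v[2],v[2]; lo=3,mid=3 → [4, 3, 2, 5, 14, 12, 10, 7, 0]
v[mid]=5=5: mid=4
v[mid]=14>5: swap v[4],v[8]; hi=7 → [4, 3, 2, 5, 0, 12, 10, 7, 14]
v[mid]=0<5: swap v[3],v[4]; lo=4,mid=5 → [4, 3, 2, 0, 5, 12, 10, 7, 14]
v[mid]=12>5: swap v[5],v[7]; hi=6 → [4, 3, 2, 0, 5, 7, 10, 12, 14]
v[mid]=7>5: swap v[5],v[6]; hi=5 → [4, 3, 2, 0, 5, 10, 7, 12, 14]
v[mid]=10>5: swap v[5],v[5]; hi=4 → [4, 3, 2, 0, 5, 10, 7, 12, 14]
end: lo=4, hi=4; v = [4, 3, 2, 0, 5, 10, 7, 12, 14]

(4, 4)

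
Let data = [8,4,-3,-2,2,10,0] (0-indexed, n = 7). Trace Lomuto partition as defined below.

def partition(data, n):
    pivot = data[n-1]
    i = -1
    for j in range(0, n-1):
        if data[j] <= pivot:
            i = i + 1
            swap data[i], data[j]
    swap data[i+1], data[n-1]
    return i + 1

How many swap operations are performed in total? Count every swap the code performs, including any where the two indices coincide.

3

pivot = data[6] = 0; i = -1
j=0: data[0]=8 > 0 → no swap
j=1: data[1]=4 > 0 → no swap
j=2: data[2]=-3 ≤ 0 → i=0, swap data[0],data[2] → [-3,4,8,-2,2,10,0]
j=3: data[3]=-2 ≤ 0 → i=1, swap data[1],data[3] → [-3,-2,8,4,2,10,0]
j=4: data[4]=2 > 0 → no swap
j=5: data[5]=10 > 0 → no swap
final swap data[2],data[6] → [-3,-2,0,4,2,10,8]; return 2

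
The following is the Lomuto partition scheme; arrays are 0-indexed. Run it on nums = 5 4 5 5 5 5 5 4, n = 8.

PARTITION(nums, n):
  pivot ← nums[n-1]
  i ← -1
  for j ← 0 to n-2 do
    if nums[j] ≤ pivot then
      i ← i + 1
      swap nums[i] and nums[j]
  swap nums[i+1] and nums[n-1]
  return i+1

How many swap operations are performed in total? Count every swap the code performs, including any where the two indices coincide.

pivot = nums[7] = 4; i = -1
j=0: nums[0]=5 > 4 → no swap
j=1: nums[1]=4 ≤ 4 → i=0, swap nums[0],nums[1] → 4 5 5 5 5 5 5 4
j=2: nums[2]=5 > 4 → no swap
j=3: nums[3]=5 > 4 → no swap
j=4: nums[4]=5 > 4 → no swap
j=5: nums[5]=5 > 4 → no swap
j=6: nums[6]=5 > 4 → no swap
final swap nums[1],nums[7] → 4 4 5 5 5 5 5 5; return 1

2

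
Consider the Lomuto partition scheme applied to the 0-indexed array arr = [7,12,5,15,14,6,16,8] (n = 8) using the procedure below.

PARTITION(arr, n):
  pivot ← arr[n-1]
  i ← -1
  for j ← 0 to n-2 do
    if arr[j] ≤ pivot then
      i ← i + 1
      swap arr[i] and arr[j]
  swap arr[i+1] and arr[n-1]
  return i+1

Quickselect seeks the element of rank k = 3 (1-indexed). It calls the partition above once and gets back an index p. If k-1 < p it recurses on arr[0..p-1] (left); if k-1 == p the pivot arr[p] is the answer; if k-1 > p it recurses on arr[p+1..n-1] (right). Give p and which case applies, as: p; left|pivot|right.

3; left

pivot = arr[7] = 8; i = -1
j=0: arr[0]=7 ≤ 8 → i=0, swap arr[0],arr[0] (no change) → [7,12,5,15,14,6,16,8]
j=1: arr[1]=12 > 8 → no swap
j=2: arr[2]=5 ≤ 8 → i=1, swap arr[1],arr[2] → [7,5,12,15,14,6,16,8]
j=3: arr[3]=15 > 8 → no swap
j=4: arr[4]=14 > 8 → no swap
j=5: arr[5]=6 ≤ 8 → i=2, swap arr[2],arr[5] → [7,5,6,15,14,12,16,8]
j=6: arr[6]=16 > 8 → no swap
final swap arr[3],arr[7] → [7,5,6,8,14,12,16,15]; return 3
p = 3; k-1 = 2 < 3 ⇒ left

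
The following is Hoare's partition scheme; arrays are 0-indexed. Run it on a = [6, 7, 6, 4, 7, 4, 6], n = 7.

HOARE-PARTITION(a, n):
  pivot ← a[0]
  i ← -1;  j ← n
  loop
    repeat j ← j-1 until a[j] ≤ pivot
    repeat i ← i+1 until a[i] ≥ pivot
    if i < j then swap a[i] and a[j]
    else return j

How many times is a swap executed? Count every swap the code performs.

3

pivot = a[0] = 6; i = -1, j = 7
j→6 (a[6]=6≤6), i→0 (a[0]=6≥6); i<j, swap → [6, 7, 6, 4, 7, 4, 6]
j→5 (a[5]=4≤6), i→1 (a[1]=7≥6); i<j, swap → [6, 4, 6, 4, 7, 7, 6]
j→3 (a[3]=4≤6), i→2 (a[2]=6≥6); i<j, swap → [6, 4, 4, 6, 7, 7, 6]
j→2, i→3; i≥j, return j=2. a = [6, 4, 4, 6, 7, 7, 6]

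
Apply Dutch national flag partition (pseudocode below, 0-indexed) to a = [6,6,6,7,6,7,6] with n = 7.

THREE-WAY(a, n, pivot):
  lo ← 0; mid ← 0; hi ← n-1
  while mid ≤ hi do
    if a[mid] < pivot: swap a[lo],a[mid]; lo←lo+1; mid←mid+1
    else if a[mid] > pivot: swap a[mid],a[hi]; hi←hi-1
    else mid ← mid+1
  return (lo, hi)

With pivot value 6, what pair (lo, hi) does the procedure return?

(0, 4)

pivot = 6; lo=0, mid=0, hi=6
a[mid]=6=6: mid=1
a[mid]=6=6: mid=2
a[mid]=6=6: mid=3
a[mid]=7>6: swap a[3],a[6]; hi=5 → [6,6,6,6,6,7,7]
a[mid]=6=6: mid=4
a[mid]=6=6: mid=5
a[mid]=7>6: swap a[5],a[5]; hi=4 → [6,6,6,6,6,7,7]
end: lo=0, hi=4; a = [6,6,6,6,6,7,7]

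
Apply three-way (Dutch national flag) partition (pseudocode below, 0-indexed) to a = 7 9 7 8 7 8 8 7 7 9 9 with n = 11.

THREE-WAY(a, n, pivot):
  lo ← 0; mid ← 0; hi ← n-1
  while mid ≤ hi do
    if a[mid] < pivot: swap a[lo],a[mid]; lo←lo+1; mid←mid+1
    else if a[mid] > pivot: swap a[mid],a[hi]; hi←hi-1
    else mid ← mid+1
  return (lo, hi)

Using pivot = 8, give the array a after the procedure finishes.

7 7 7 7 7 8 8 8 9 9 9

lo=0 mid=0 hi=10
7<8: swap(0,0), lo=1 mid=1 ⇒ 7 9 7 8 7 8 8 7 7 9 9
9>8: swap(1,10), hi=9 ⇒ 7 9 7 8 7 8 8 7 7 9 9
9>8: swap(1,9), hi=8 ⇒ 7 9 7 8 7 8 8 7 7 9 9
9>8: swap(1,8), hi=7 ⇒ 7 7 7 8 7 8 8 7 9 9 9
7<8: swap(1,1), lo=2 mid=2 ⇒ 7 7 7 8 7 8 8 7 9 9 9
7<8: swap(2,2), lo=3 mid=3 ⇒ 7 7 7 8 7 8 8 7 9 9 9
8=8: mid=4
7<8: swap(3,4), lo=4 mid=5 ⇒ 7 7 7 7 8 8 8 7 9 9 9
8=8: mid=6
8=8: mid=7
7<8: swap(4,7), lo=5 mid=8 ⇒ 7 7 7 7 7 8 8 8 9 9 9
done. lo=5 hi=7; a=7 7 7 7 7 8 8 8 9 9 9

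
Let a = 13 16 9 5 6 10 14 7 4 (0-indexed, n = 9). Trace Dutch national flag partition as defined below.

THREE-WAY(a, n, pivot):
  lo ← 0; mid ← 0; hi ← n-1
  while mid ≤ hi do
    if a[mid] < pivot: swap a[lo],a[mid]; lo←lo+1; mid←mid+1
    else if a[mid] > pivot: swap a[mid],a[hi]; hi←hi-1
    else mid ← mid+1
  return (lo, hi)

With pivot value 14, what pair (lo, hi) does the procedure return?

(7, 7)

lo=0 mid=0 hi=8
13<14: swap(0,0), lo=1 mid=1 ⇒ 13 16 9 5 6 10 14 7 4
16>14: swap(1,8), hi=7 ⇒ 13 4 9 5 6 10 14 7 16
4<14: swap(1,1), lo=2 mid=2 ⇒ 13 4 9 5 6 10 14 7 16
9<14: swap(2,2), lo=3 mid=3 ⇒ 13 4 9 5 6 10 14 7 16
5<14: swap(3,3), lo=4 mid=4 ⇒ 13 4 9 5 6 10 14 7 16
6<14: swap(4,4), lo=5 mid=5 ⇒ 13 4 9 5 6 10 14 7 16
10<14: swap(5,5), lo=6 mid=6 ⇒ 13 4 9 5 6 10 14 7 16
14=14: mid=7
7<14: swap(6,7), lo=7 mid=8 ⇒ 13 4 9 5 6 10 7 14 16
done. lo=7 hi=7; a=13 4 9 5 6 10 7 14 16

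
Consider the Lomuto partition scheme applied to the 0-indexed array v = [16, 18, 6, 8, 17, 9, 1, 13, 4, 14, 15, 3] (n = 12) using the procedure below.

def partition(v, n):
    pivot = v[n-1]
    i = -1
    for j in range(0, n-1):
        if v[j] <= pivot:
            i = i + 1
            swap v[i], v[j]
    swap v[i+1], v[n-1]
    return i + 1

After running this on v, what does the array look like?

pivot = v[11] = 3; i = -1
j=0: v[0]=16 > 3 → no swap
j=1: v[1]=18 > 3 → no swap
j=2: v[2]=6 > 3 → no swap
j=3: v[3]=8 > 3 → no swap
j=4: v[4]=17 > 3 → no swap
j=5: v[5]=9 > 3 → no swap
j=6: v[6]=1 ≤ 3 → i=0, swap v[0],v[6] → [1, 18, 6, 8, 17, 9, 16, 13, 4, 14, 15, 3]
j=7: v[7]=13 > 3 → no swap
j=8: v[8]=4 > 3 → no swap
j=9: v[9]=14 > 3 → no swap
j=10: v[10]=15 > 3 → no swap
final swap v[1],v[11] → [1, 3, 6, 8, 17, 9, 16, 13, 4, 14, 15, 18]; return 1

[1, 3, 6, 8, 17, 9, 16, 13, 4, 14, 15, 18]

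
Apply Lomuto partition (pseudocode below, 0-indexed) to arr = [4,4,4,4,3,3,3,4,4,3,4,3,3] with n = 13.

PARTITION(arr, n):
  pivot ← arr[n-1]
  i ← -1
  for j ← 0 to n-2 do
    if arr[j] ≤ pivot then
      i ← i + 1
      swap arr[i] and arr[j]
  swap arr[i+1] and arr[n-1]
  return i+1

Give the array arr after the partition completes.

[3,3,3,3,3,3,4,4,4,4,4,4,4]

pivot=3, i=-1
j=0: 4>3, skip
j=1: 4>3, skip
j=2: 4>3, skip
j=3: 4>3, skip
j=4: 3≤3, i=0, swap(0,4) ⇒ [3,4,4,4,4,3,3,4,4,3,4,3,3]
j=5: 3≤3, i=1, swap(1,5) ⇒ [3,3,4,4,4,4,3,4,4,3,4,3,3]
j=6: 3≤3, i=2, swap(2,6) ⇒ [3,3,3,4,4,4,4,4,4,3,4,3,3]
j=7: 4>3, skip
j=8: 4>3, skip
j=9: 3≤3, i=3, swap(3,9) ⇒ [3,3,3,3,4,4,4,4,4,4,4,3,3]
j=10: 4>3, skip
j=11: 3≤3, i=4, swap(4,11) ⇒ [3,3,3,3,3,4,4,4,4,4,4,4,3]
swap(5,12) ⇒ [3,3,3,3,3,3,4,4,4,4,4,4,4]; return 5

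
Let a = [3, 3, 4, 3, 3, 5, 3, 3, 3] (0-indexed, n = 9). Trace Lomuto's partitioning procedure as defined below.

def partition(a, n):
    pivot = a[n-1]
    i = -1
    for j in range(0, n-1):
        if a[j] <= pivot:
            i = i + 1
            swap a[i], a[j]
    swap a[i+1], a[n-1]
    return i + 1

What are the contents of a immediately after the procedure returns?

[3, 3, 3, 3, 3, 3, 3, 5, 4]

pivot=3, i=-1
j=0: 3≤3, i=0, swap(0,0) ⇒ [3, 3, 4, 3, 3, 5, 3, 3, 3]
j=1: 3≤3, i=1, swap(1,1) ⇒ [3, 3, 4, 3, 3, 5, 3, 3, 3]
j=2: 4>3, skip
j=3: 3≤3, i=2, swap(2,3) ⇒ [3, 3, 3, 4, 3, 5, 3, 3, 3]
j=4: 3≤3, i=3, swap(3,4) ⇒ [3, 3, 3, 3, 4, 5, 3, 3, 3]
j=5: 5>3, skip
j=6: 3≤3, i=4, swap(4,6) ⇒ [3, 3, 3, 3, 3, 5, 4, 3, 3]
j=7: 3≤3, i=5, swap(5,7) ⇒ [3, 3, 3, 3, 3, 3, 4, 5, 3]
swap(6,8) ⇒ [3, 3, 3, 3, 3, 3, 3, 5, 4]; return 6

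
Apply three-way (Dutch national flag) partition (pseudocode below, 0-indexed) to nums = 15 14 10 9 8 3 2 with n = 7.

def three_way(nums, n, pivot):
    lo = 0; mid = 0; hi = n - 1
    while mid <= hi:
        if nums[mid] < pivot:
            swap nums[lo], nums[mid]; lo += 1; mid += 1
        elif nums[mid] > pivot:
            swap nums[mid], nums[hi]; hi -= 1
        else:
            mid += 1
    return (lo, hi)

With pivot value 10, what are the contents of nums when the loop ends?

2 3 9 8 10 14 15

lo=0 mid=0 hi=6
15>10: swap(0,6), hi=5 ⇒ 2 14 10 9 8 3 15
2<10: swap(0,0), lo=1 mid=1 ⇒ 2 14 10 9 8 3 15
14>10: swap(1,5), hi=4 ⇒ 2 3 10 9 8 14 15
3<10: swap(1,1), lo=2 mid=2 ⇒ 2 3 10 9 8 14 15
10=10: mid=3
9<10: swap(2,3), lo=3 mid=4 ⇒ 2 3 9 10 8 14 15
8<10: swap(3,4), lo=4 mid=5 ⇒ 2 3 9 8 10 14 15
done. lo=4 hi=4; nums=2 3 9 8 10 14 15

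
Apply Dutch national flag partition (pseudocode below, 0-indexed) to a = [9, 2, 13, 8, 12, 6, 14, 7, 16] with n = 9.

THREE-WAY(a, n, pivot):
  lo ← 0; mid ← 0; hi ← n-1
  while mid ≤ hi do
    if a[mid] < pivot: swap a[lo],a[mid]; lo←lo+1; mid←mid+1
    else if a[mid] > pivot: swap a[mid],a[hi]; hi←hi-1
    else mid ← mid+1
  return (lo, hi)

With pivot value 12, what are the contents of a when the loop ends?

[9, 2, 7, 8, 6, 12, 14, 16, 13]

lo=0 mid=0 hi=8
9<12: swap(0,0), lo=1 mid=1 ⇒ [9, 2, 13, 8, 12, 6, 14, 7, 16]
2<12: swap(1,1), lo=2 mid=2 ⇒ [9, 2, 13, 8, 12, 6, 14, 7, 16]
13>12: swap(2,8), hi=7 ⇒ [9, 2, 16, 8, 12, 6, 14, 7, 13]
16>12: swap(2,7), hi=6 ⇒ [9, 2, 7, 8, 12, 6, 14, 16, 13]
7<12: swap(2,2), lo=3 mid=3 ⇒ [9, 2, 7, 8, 12, 6, 14, 16, 13]
8<12: swap(3,3), lo=4 mid=4 ⇒ [9, 2, 7, 8, 12, 6, 14, 16, 13]
12=12: mid=5
6<12: swap(4,5), lo=5 mid=6 ⇒ [9, 2, 7, 8, 6, 12, 14, 16, 13]
14>12: swap(6,6), hi=5 ⇒ [9, 2, 7, 8, 6, 12, 14, 16, 13]
done. lo=5 hi=5; a=[9, 2, 7, 8, 6, 12, 14, 16, 13]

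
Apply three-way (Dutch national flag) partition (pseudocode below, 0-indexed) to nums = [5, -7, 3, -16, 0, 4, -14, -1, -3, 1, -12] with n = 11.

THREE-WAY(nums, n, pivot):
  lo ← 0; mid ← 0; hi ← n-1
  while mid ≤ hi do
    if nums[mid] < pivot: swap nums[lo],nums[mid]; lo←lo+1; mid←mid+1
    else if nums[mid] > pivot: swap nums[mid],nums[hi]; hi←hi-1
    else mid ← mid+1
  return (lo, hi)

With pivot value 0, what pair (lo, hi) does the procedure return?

lo=0 mid=0 hi=10
5>0: swap(0,10), hi=9 ⇒ [-12, -7, 3, -16, 0, 4, -14, -1, -3, 1, 5]
-12<0: swap(0,0), lo=1 mid=1 ⇒ [-12, -7, 3, -16, 0, 4, -14, -1, -3, 1, 5]
-7<0: swap(1,1), lo=2 mid=2 ⇒ [-12, -7, 3, -16, 0, 4, -14, -1, -3, 1, 5]
3>0: swap(2,9), hi=8 ⇒ [-12, -7, 1, -16, 0, 4, -14, -1, -3, 3, 5]
1>0: swap(2,8), hi=7 ⇒ [-12, -7, -3, -16, 0, 4, -14, -1, 1, 3, 5]
-3<0: swap(2,2), lo=3 mid=3 ⇒ [-12, -7, -3, -16, 0, 4, -14, -1, 1, 3, 5]
-16<0: swap(3,3), lo=4 mid=4 ⇒ [-12, -7, -3, -16, 0, 4, -14, -1, 1, 3, 5]
0=0: mid=5
4>0: swap(5,7), hi=6 ⇒ [-12, -7, -3, -16, 0, -1, -14, 4, 1, 3, 5]
-1<0: swap(4,5), lo=5 mid=6 ⇒ [-12, -7, -3, -16, -1, 0, -14, 4, 1, 3, 5]
-14<0: swap(5,6), lo=6 mid=7 ⇒ [-12, -7, -3, -16, -1, -14, 0, 4, 1, 3, 5]
done. lo=6 hi=6; nums=[-12, -7, -3, -16, -1, -14, 0, 4, 1, 3, 5]

(6, 6)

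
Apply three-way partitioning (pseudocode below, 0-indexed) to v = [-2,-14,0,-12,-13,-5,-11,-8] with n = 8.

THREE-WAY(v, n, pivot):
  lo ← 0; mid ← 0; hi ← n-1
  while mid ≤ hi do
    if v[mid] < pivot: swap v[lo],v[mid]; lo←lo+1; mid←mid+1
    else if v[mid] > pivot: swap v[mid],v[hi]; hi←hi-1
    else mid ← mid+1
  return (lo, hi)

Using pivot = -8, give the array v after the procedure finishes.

[-14,-11,-12,-13,-8,-5,0,-2]

lo=0 mid=0 hi=7
-2>-8: swap(0,7), hi=6 ⇒ [-8,-14,0,-12,-13,-5,-11,-2]
-8=-8: mid=1
-14<-8: swap(0,1), lo=1 mid=2 ⇒ [-14,-8,0,-12,-13,-5,-11,-2]
0>-8: swap(2,6), hi=5 ⇒ [-14,-8,-11,-12,-13,-5,0,-2]
-11<-8: swap(1,2), lo=2 mid=3 ⇒ [-14,-11,-8,-12,-13,-5,0,-2]
-12<-8: swap(2,3), lo=3 mid=4 ⇒ [-14,-11,-12,-8,-13,-5,0,-2]
-13<-8: swap(3,4), lo=4 mid=5 ⇒ [-14,-11,-12,-13,-8,-5,0,-2]
-5>-8: swap(5,5), hi=4 ⇒ [-14,-11,-12,-13,-8,-5,0,-2]
done. lo=4 hi=4; v=[-14,-11,-12,-13,-8,-5,0,-2]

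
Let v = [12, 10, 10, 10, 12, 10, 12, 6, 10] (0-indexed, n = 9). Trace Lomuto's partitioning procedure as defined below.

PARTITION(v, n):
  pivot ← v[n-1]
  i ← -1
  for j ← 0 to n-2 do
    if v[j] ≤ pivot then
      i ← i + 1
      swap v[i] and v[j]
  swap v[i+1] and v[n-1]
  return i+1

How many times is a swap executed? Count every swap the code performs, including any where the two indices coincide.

6

pivot = v[8] = 10; i = -1
j=0: v[0]=12 > 10 → no swap
j=1: v[1]=10 ≤ 10 → i=0, swap v[0],v[1] → [10, 12, 10, 10, 12, 10, 12, 6, 10]
j=2: v[2]=10 ≤ 10 → i=1, swap v[1],v[2] → [10, 10, 12, 10, 12, 10, 12, 6, 10]
j=3: v[3]=10 ≤ 10 → i=2, swap v[2],v[3] → [10, 10, 10, 12, 12, 10, 12, 6, 10]
j=4: v[4]=12 > 10 → no swap
j=5: v[5]=10 ≤ 10 → i=3, swap v[3],v[5] → [10, 10, 10, 10, 12, 12, 12, 6, 10]
j=6: v[6]=12 > 10 → no swap
j=7: v[7]=6 ≤ 10 → i=4, swap v[4],v[7] → [10, 10, 10, 10, 6, 12, 12, 12, 10]
final swap v[5],v[8] → [10, 10, 10, 10, 6, 10, 12, 12, 12]; return 5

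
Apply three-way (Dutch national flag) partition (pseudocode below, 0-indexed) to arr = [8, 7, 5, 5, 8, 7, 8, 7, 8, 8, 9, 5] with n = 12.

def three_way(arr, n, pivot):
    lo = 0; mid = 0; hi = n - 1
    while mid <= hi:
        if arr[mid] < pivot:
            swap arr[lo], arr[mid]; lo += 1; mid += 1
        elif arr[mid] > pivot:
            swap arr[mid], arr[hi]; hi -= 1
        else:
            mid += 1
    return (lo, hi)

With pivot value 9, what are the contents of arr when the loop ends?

[8, 7, 5, 5, 8, 7, 8, 7, 8, 8, 5, 9]

lo=0 mid=0 hi=11
8<9: swap(0,0), lo=1 mid=1 ⇒ [8, 7, 5, 5, 8, 7, 8, 7, 8, 8, 9, 5]
7<9: swap(1,1), lo=2 mid=2 ⇒ [8, 7, 5, 5, 8, 7, 8, 7, 8, 8, 9, 5]
5<9: swap(2,2), lo=3 mid=3 ⇒ [8, 7, 5, 5, 8, 7, 8, 7, 8, 8, 9, 5]
5<9: swap(3,3), lo=4 mid=4 ⇒ [8, 7, 5, 5, 8, 7, 8, 7, 8, 8, 9, 5]
8<9: swap(4,4), lo=5 mid=5 ⇒ [8, 7, 5, 5, 8, 7, 8, 7, 8, 8, 9, 5]
7<9: swap(5,5), lo=6 mid=6 ⇒ [8, 7, 5, 5, 8, 7, 8, 7, 8, 8, 9, 5]
8<9: swap(6,6), lo=7 mid=7 ⇒ [8, 7, 5, 5, 8, 7, 8, 7, 8, 8, 9, 5]
7<9: swap(7,7), lo=8 mid=8 ⇒ [8, 7, 5, 5, 8, 7, 8, 7, 8, 8, 9, 5]
8<9: swap(8,8), lo=9 mid=9 ⇒ [8, 7, 5, 5, 8, 7, 8, 7, 8, 8, 9, 5]
8<9: swap(9,9), lo=10 mid=10 ⇒ [8, 7, 5, 5, 8, 7, 8, 7, 8, 8, 9, 5]
9=9: mid=11
5<9: swap(10,11), lo=11 mid=12 ⇒ [8, 7, 5, 5, 8, 7, 8, 7, 8, 8, 5, 9]
done. lo=11 hi=11; arr=[8, 7, 5, 5, 8, 7, 8, 7, 8, 8, 5, 9]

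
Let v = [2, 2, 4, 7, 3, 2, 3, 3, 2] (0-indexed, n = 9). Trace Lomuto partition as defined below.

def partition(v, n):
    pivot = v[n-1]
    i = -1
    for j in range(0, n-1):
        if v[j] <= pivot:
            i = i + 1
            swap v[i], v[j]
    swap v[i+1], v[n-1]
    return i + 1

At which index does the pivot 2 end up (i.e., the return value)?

pivot=2, i=-1
j=0: 2≤2, i=0, swap(0,0) ⇒ [2, 2, 4, 7, 3, 2, 3, 3, 2]
j=1: 2≤2, i=1, swap(1,1) ⇒ [2, 2, 4, 7, 3, 2, 3, 3, 2]
j=2: 4>2, skip
j=3: 7>2, skip
j=4: 3>2, skip
j=5: 2≤2, i=2, swap(2,5) ⇒ [2, 2, 2, 7, 3, 4, 3, 3, 2]
j=6: 3>2, skip
j=7: 3>2, skip
swap(3,8) ⇒ [2, 2, 2, 2, 3, 4, 3, 3, 7]; return 3

3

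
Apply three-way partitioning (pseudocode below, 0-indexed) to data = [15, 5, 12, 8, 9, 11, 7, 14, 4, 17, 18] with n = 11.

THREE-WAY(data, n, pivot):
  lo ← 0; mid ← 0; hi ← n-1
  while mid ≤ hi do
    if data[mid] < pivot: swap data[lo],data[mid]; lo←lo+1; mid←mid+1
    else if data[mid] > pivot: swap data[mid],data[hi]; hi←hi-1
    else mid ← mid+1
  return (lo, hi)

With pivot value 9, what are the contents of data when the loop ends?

[4, 5, 7, 8, 9, 11, 14, 12, 17, 18, 15]

lo=0 mid=0 hi=10
15>9: swap(0,10), hi=9 ⇒ [18, 5, 12, 8, 9, 11, 7, 14, 4, 17, 15]
18>9: swap(0,9), hi=8 ⇒ [17, 5, 12, 8, 9, 11, 7, 14, 4, 18, 15]
17>9: swap(0,8), hi=7 ⇒ [4, 5, 12, 8, 9, 11, 7, 14, 17, 18, 15]
4<9: swap(0,0), lo=1 mid=1 ⇒ [4, 5, 12, 8, 9, 11, 7, 14, 17, 18, 15]
5<9: swap(1,1), lo=2 mid=2 ⇒ [4, 5, 12, 8, 9, 11, 7, 14, 17, 18, 15]
12>9: swap(2,7), hi=6 ⇒ [4, 5, 14, 8, 9, 11, 7, 12, 17, 18, 15]
14>9: swap(2,6), hi=5 ⇒ [4, 5, 7, 8, 9, 11, 14, 12, 17, 18, 15]
7<9: swap(2,2), lo=3 mid=3 ⇒ [4, 5, 7, 8, 9, 11, 14, 12, 17, 18, 15]
8<9: swap(3,3), lo=4 mid=4 ⇒ [4, 5, 7, 8, 9, 11, 14, 12, 17, 18, 15]
9=9: mid=5
11>9: swap(5,5), hi=4 ⇒ [4, 5, 7, 8, 9, 11, 14, 12, 17, 18, 15]
done. lo=4 hi=4; data=[4, 5, 7, 8, 9, 11, 14, 12, 17, 18, 15]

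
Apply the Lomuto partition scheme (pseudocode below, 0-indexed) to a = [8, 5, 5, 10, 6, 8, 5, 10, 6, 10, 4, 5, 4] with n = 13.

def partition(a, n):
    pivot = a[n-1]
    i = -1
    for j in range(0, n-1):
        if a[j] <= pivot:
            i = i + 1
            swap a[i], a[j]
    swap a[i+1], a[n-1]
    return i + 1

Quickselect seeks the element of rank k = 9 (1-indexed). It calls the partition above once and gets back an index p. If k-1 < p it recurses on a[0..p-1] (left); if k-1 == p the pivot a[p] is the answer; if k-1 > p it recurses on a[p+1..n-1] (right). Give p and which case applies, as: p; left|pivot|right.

pivot = a[12] = 4; i = -1
j=0: a[0]=8 > 4 → no swap
j=1: a[1]=5 > 4 → no swap
j=2: a[2]=5 > 4 → no swap
j=3: a[3]=10 > 4 → no swap
j=4: a[4]=6 > 4 → no swap
j=5: a[5]=8 > 4 → no swap
j=6: a[6]=5 > 4 → no swap
j=7: a[7]=10 > 4 → no swap
j=8: a[8]=6 > 4 → no swap
j=9: a[9]=10 > 4 → no swap
j=10: a[10]=4 ≤ 4 → i=0, swap a[0],a[10] → [4, 5, 5, 10, 6, 8, 5, 10, 6, 10, 8, 5, 4]
j=11: a[11]=5 > 4 → no swap
final swap a[1],a[12] → [4, 4, 5, 10, 6, 8, 5, 10, 6, 10, 8, 5, 5]; return 1
p = 1; k-1 = 8 > 1 ⇒ right

1; right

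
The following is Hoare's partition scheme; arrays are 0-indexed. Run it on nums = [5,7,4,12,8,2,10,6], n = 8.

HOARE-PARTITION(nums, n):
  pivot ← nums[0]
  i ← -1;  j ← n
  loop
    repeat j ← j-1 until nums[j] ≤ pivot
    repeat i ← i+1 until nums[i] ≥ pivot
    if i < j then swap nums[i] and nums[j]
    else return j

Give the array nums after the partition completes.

[2,4,7,12,8,5,10,6]

pivot = nums[0] = 5; i = -1, j = 8
j→5 (nums[5]=2≤5), i→0 (nums[0]=5≥5); i<j, swap → [2,7,4,12,8,5,10,6]
j→2 (nums[2]=4≤5), i→1 (nums[1]=7≥5); i<j, swap → [2,4,7,12,8,5,10,6]
j→1, i→2; i≥j, return j=1. nums = [2,4,7,12,8,5,10,6]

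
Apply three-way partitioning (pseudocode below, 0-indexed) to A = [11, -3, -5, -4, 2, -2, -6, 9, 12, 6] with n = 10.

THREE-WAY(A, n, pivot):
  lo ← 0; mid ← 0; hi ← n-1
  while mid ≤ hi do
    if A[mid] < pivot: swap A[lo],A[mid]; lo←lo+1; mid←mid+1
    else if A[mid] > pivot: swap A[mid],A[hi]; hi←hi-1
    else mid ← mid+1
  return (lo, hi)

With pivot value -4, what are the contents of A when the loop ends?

pivot = -4; lo=0, mid=0, hi=9
A[mid]=11>-4: swap A[0],A[9]; hi=8 → [6, -3, -5, -4, 2, -2, -6, 9, 12, 11]
A[mid]=6>-4: swap A[0],A[8]; hi=7 → [12, -3, -5, -4, 2, -2, -6, 9, 6, 11]
A[mid]=12>-4: swap A[0],A[7]; hi=6 → [9, -3, -5, -4, 2, -2, -6, 12, 6, 11]
A[mid]=9>-4: swap A[0],A[6]; hi=5 → [-6, -3, -5, -4, 2, -2, 9, 12, 6, 11]
A[mid]=-6<-4: swap A[0],A[0]; lo=1,mid=1 → [-6, -3, -5, -4, 2, -2, 9, 12, 6, 11]
A[mid]=-3>-4: swap A[1],A[5]; hi=4 → [-6, -2, -5, -4, 2, -3, 9, 12, 6, 11]
A[mid]=-2>-4: swap A[1],A[4]; hi=3 → [-6, 2, -5, -4, -2, -3, 9, 12, 6, 11]
A[mid]=2>-4: swap A[1],A[3]; hi=2 → [-6, -4, -5, 2, -2, -3, 9, 12, 6, 11]
A[mid]=-4=-4: mid=2
A[mid]=-5<-4: swap A[1],A[2]; lo=2,mid=3 → [-6, -5, -4, 2, -2, -3, 9, 12, 6, 11]
end: lo=2, hi=2; A = [-6, -5, -4, 2, -2, -3, 9, 12, 6, 11]

[-6, -5, -4, 2, -2, -3, 9, 12, 6, 11]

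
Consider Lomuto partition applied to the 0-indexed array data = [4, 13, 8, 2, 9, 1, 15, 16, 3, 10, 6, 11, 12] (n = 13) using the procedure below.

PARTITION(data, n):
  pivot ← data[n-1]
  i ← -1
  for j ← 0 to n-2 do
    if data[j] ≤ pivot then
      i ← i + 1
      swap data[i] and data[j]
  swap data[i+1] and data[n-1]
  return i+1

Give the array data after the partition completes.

pivot=12, i=-1
j=0: 4≤12, i=0, swap(0,0) ⇒ [4, 13, 8, 2, 9, 1, 15, 16, 3, 10, 6, 11, 12]
j=1: 13>12, skip
j=2: 8≤12, i=1, swap(1,2) ⇒ [4, 8, 13, 2, 9, 1, 15, 16, 3, 10, 6, 11, 12]
j=3: 2≤12, i=2, swap(2,3) ⇒ [4, 8, 2, 13, 9, 1, 15, 16, 3, 10, 6, 11, 12]
j=4: 9≤12, i=3, swap(3,4) ⇒ [4, 8, 2, 9, 13, 1, 15, 16, 3, 10, 6, 11, 12]
j=5: 1≤12, i=4, swap(4,5) ⇒ [4, 8, 2, 9, 1, 13, 15, 16, 3, 10, 6, 11, 12]
j=6: 15>12, skip
j=7: 16>12, skip
j=8: 3≤12, i=5, swap(5,8) ⇒ [4, 8, 2, 9, 1, 3, 15, 16, 13, 10, 6, 11, 12]
j=9: 10≤12, i=6, swap(6,9) ⇒ [4, 8, 2, 9, 1, 3, 10, 16, 13, 15, 6, 11, 12]
j=10: 6≤12, i=7, swap(7,10) ⇒ [4, 8, 2, 9, 1, 3, 10, 6, 13, 15, 16, 11, 12]
j=11: 11≤12, i=8, swap(8,11) ⇒ [4, 8, 2, 9, 1, 3, 10, 6, 11, 15, 16, 13, 12]
swap(9,12) ⇒ [4, 8, 2, 9, 1, 3, 10, 6, 11, 12, 16, 13, 15]; return 9

[4, 8, 2, 9, 1, 3, 10, 6, 11, 12, 16, 13, 15]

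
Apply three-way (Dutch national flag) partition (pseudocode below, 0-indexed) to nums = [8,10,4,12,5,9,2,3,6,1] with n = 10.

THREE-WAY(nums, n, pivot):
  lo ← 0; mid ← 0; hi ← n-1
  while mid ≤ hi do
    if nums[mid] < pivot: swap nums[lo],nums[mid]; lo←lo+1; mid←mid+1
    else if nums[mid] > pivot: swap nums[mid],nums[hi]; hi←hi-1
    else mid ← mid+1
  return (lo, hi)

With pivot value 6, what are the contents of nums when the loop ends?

lo=0 mid=0 hi=9
8>6: swap(0,9), hi=8 ⇒ [1,10,4,12,5,9,2,3,6,8]
1<6: swap(0,0), lo=1 mid=1 ⇒ [1,10,4,12,5,9,2,3,6,8]
10>6: swap(1,8), hi=7 ⇒ [1,6,4,12,5,9,2,3,10,8]
6=6: mid=2
4<6: swap(1,2), lo=2 mid=3 ⇒ [1,4,6,12,5,9,2,3,10,8]
12>6: swap(3,7), hi=6 ⇒ [1,4,6,3,5,9,2,12,10,8]
3<6: swap(2,3), lo=3 mid=4 ⇒ [1,4,3,6,5,9,2,12,10,8]
5<6: swap(3,4), lo=4 mid=5 ⇒ [1,4,3,5,6,9,2,12,10,8]
9>6: swap(5,6), hi=5 ⇒ [1,4,3,5,6,2,9,12,10,8]
2<6: swap(4,5), lo=5 mid=6 ⇒ [1,4,3,5,2,6,9,12,10,8]
done. lo=5 hi=5; nums=[1,4,3,5,2,6,9,12,10,8]

[1,4,3,5,2,6,9,12,10,8]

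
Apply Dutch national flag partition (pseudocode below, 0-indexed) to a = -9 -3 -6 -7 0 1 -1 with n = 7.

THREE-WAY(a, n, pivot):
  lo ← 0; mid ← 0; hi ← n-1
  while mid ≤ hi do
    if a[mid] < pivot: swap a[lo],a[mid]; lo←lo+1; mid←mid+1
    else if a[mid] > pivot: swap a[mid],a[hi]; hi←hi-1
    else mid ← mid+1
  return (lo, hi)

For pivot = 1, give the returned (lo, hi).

(6, 6)

lo=0 mid=0 hi=6
-9<1: swap(0,0), lo=1 mid=1 ⇒ -9 -3 -6 -7 0 1 -1
-3<1: swap(1,1), lo=2 mid=2 ⇒ -9 -3 -6 -7 0 1 -1
-6<1: swap(2,2), lo=3 mid=3 ⇒ -9 -3 -6 -7 0 1 -1
-7<1: swap(3,3), lo=4 mid=4 ⇒ -9 -3 -6 -7 0 1 -1
0<1: swap(4,4), lo=5 mid=5 ⇒ -9 -3 -6 -7 0 1 -1
1=1: mid=6
-1<1: swap(5,6), lo=6 mid=7 ⇒ -9 -3 -6 -7 0 -1 1
done. lo=6 hi=6; a=-9 -3 -6 -7 0 -1 1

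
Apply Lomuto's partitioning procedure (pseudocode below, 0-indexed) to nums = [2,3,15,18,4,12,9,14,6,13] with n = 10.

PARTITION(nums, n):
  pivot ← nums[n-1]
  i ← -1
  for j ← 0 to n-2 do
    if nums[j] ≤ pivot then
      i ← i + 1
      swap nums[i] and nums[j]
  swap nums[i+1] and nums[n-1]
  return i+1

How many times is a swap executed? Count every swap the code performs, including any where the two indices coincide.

7

pivot=13, i=-1
j=0: 2≤13, i=0, swap(0,0) ⇒ [2,3,15,18,4,12,9,14,6,13]
j=1: 3≤13, i=1, swap(1,1) ⇒ [2,3,15,18,4,12,9,14,6,13]
j=2: 15>13, skip
j=3: 18>13, skip
j=4: 4≤13, i=2, swap(2,4) ⇒ [2,3,4,18,15,12,9,14,6,13]
j=5: 12≤13, i=3, swap(3,5) ⇒ [2,3,4,12,15,18,9,14,6,13]
j=6: 9≤13, i=4, swap(4,6) ⇒ [2,3,4,12,9,18,15,14,6,13]
j=7: 14>13, skip
j=8: 6≤13, i=5, swap(5,8) ⇒ [2,3,4,12,9,6,15,14,18,13]
swap(6,9) ⇒ [2,3,4,12,9,6,13,14,18,15]; return 6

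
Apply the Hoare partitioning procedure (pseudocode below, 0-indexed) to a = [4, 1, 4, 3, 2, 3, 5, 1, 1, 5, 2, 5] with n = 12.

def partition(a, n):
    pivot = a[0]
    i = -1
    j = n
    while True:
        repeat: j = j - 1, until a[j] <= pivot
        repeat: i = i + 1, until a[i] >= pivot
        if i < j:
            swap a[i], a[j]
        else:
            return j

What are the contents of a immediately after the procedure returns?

pivot=4
j stops at 10 (2), i stops at 0 (4); swap ⇒ [2, 1, 4, 3, 2, 3, 5, 1, 1, 5, 4, 5]
j stops at 8 (1), i stops at 2 (4); swap ⇒ [2, 1, 1, 3, 2, 3, 5, 1, 4, 5, 4, 5]
j stops at 7 (1), i stops at 6 (5); swap ⇒ [2, 1, 1, 3, 2, 3, 1, 5, 4, 5, 4, 5]
j stops at 6, i stops at 7; i≥j ⇒ return 6. a=[2, 1, 1, 3, 2, 3, 1, 5, 4, 5, 4, 5]

[2, 1, 1, 3, 2, 3, 1, 5, 4, 5, 4, 5]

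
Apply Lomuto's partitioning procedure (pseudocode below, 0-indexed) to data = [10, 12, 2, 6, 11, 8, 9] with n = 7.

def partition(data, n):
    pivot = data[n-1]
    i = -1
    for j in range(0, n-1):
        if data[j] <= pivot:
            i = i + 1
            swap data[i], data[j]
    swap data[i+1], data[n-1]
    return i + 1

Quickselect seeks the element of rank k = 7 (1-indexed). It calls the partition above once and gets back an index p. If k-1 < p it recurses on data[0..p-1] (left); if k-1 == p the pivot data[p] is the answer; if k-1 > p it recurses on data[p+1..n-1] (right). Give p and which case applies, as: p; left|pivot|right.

pivot=9, i=-1
j=0: 10>9, skip
j=1: 12>9, skip
j=2: 2≤9, i=0, swap(0,2) ⇒ [2, 12, 10, 6, 11, 8, 9]
j=3: 6≤9, i=1, swap(1,3) ⇒ [2, 6, 10, 12, 11, 8, 9]
j=4: 11>9, skip
j=5: 8≤9, i=2, swap(2,5) ⇒ [2, 6, 8, 12, 11, 10, 9]
swap(3,6) ⇒ [2, 6, 8, 9, 11, 10, 12]; return 3
p = 3; k-1 = 6 > 3 ⇒ right

3; right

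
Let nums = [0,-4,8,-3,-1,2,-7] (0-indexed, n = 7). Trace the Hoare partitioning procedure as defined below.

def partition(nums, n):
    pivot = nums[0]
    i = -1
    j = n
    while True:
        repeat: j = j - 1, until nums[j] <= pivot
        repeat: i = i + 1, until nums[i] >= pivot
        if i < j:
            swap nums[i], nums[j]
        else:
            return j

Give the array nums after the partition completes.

pivot = nums[0] = 0; i = -1, j = 7
j→6 (nums[6]=-7≤0), i→0 (nums[0]=0≥0); i<j, swap → [-7,-4,8,-3,-1,2,0]
j→4 (nums[4]=-1≤0), i→2 (nums[2]=8≥0); i<j, swap → [-7,-4,-1,-3,8,2,0]
j→3, i→4; i≥j, return j=3. nums = [-7,-4,-1,-3,8,2,0]

[-7,-4,-1,-3,8,2,0]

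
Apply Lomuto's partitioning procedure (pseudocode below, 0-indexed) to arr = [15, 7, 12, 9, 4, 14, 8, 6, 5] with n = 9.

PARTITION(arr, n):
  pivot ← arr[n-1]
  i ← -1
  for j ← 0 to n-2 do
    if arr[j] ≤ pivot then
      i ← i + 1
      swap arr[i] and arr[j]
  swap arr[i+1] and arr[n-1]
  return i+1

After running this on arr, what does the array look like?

[4, 5, 12, 9, 15, 14, 8, 6, 7]

pivot=5, i=-1
j=0: 15>5, skip
j=1: 7>5, skip
j=2: 12>5, skip
j=3: 9>5, skip
j=4: 4≤5, i=0, swap(0,4) ⇒ [4, 7, 12, 9, 15, 14, 8, 6, 5]
j=5: 14>5, skip
j=6: 8>5, skip
j=7: 6>5, skip
swap(1,8) ⇒ [4, 5, 12, 9, 15, 14, 8, 6, 7]; return 1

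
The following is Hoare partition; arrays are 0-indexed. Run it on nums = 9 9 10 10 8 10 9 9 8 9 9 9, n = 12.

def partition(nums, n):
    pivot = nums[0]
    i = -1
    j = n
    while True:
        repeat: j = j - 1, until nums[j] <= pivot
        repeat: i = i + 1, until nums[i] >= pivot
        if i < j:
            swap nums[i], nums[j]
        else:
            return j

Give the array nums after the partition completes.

9 9 9 8 8 9 9 10 10 10 9 9

pivot=9
j stops at 11 (9), i stops at 0 (9); swap ⇒ 9 9 10 10 8 10 9 9 8 9 9 9
j stops at 10 (9), i stops at 1 (9); swap ⇒ 9 9 10 10 8 10 9 9 8 9 9 9
j stops at 9 (9), i stops at 2 (10); swap ⇒ 9 9 9 10 8 10 9 9 8 10 9 9
j stops at 8 (8), i stops at 3 (10); swap ⇒ 9 9 9 8 8 10 9 9 10 10 9 9
j stops at 7 (9), i stops at 5 (10); swap ⇒ 9 9 9 8 8 9 9 10 10 10 9 9
j stops at 6, i stops at 6; i≥j ⇒ return 6. nums=9 9 9 8 8 9 9 10 10 10 9 9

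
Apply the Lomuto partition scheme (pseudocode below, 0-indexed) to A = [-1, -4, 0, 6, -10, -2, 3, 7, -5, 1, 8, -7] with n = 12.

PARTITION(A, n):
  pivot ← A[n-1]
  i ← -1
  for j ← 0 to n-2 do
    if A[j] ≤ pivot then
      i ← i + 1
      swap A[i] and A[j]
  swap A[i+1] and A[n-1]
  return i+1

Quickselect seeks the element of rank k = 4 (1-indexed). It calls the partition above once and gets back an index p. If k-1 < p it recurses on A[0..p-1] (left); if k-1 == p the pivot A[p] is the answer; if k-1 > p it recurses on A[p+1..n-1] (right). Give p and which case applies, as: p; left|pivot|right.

pivot=-7, i=-1
j=0: -1>-7, skip
j=1: -4>-7, skip
j=2: 0>-7, skip
j=3: 6>-7, skip
j=4: -10≤-7, i=0, swap(0,4) ⇒ [-10, -4, 0, 6, -1, -2, 3, 7, -5, 1, 8, -7]
j=5: -2>-7, skip
j=6: 3>-7, skip
j=7: 7>-7, skip
j=8: -5>-7, skip
j=9: 1>-7, skip
j=10: 8>-7, skip
swap(1,11) ⇒ [-10, -7, 0, 6, -1, -2, 3, 7, -5, 1, 8, -4]; return 1
p = 1; k-1 = 3 > 1 ⇒ right

1; right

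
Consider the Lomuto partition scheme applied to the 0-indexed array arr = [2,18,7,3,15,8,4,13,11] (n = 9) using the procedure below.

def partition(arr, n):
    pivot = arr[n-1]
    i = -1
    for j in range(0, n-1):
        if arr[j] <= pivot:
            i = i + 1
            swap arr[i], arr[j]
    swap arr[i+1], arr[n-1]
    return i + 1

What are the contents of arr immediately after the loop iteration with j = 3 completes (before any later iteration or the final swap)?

[2,7,3,18,15,8,4,13,11]

pivot = arr[8] = 11; i = -1
j=0: arr[0]=2 ≤ 11 → i=0, swap arr[0],arr[0] (no change) → [2,18,7,3,15,8,4,13,11]
j=1: arr[1]=18 > 11 → no swap
j=2: arr[2]=7 ≤ 11 → i=1, swap arr[1],arr[2] → [2,7,18,3,15,8,4,13,11]
j=3: arr[3]=3 ≤ 11 → i=2, swap arr[2],arr[3] → [2,7,3,18,15,8,4,13,11]
(after j=3) arr = [2,7,3,18,15,8,4,13,11]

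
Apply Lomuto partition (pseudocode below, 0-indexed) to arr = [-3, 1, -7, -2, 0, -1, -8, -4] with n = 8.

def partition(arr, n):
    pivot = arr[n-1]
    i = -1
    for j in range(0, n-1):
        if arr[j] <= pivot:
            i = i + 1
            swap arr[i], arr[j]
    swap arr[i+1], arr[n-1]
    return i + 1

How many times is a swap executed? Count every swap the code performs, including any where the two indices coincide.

3

pivot = arr[7] = -4; i = -1
j=0: arr[0]=-3 > -4 → no swap
j=1: arr[1]=1 > -4 → no swap
j=2: arr[2]=-7 ≤ -4 → i=0, swap arr[0],arr[2] → [-7, 1, -3, -2, 0, -1, -8, -4]
j=3: arr[3]=-2 > -4 → no swap
j=4: arr[4]=0 > -4 → no swap
j=5: arr[5]=-1 > -4 → no swap
j=6: arr[6]=-8 ≤ -4 → i=1, swap arr[1],arr[6] → [-7, -8, -3, -2, 0, -1, 1, -4]
final swap arr[2],arr[7] → [-7, -8, -4, -2, 0, -1, 1, -3]; return 2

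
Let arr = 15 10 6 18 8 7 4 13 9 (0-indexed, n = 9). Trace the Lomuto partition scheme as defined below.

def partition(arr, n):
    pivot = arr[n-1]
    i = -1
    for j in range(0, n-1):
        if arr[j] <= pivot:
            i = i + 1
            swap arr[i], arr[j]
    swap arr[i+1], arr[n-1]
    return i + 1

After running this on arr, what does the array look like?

pivot = arr[8] = 9; i = -1
j=0: arr[0]=15 > 9 → no swap
j=1: arr[1]=10 > 9 → no swap
j=2: arr[2]=6 ≤ 9 → i=0, swap arr[0],arr[2] → 6 10 15 18 8 7 4 13 9
j=3: arr[3]=18 > 9 → no swap
j=4: arr[4]=8 ≤ 9 → i=1, swap arr[1],arr[4] → 6 8 15 18 10 7 4 13 9
j=5: arr[5]=7 ≤ 9 → i=2, swap arr[2],arr[5] → 6 8 7 18 10 15 4 13 9
j=6: arr[6]=4 ≤ 9 → i=3, swap arr[3],arr[6] → 6 8 7 4 10 15 18 13 9
j=7: arr[7]=13 > 9 → no swap
final swap arr[4],arr[8] → 6 8 7 4 9 15 18 13 10; return 4

6 8 7 4 9 15 18 13 10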